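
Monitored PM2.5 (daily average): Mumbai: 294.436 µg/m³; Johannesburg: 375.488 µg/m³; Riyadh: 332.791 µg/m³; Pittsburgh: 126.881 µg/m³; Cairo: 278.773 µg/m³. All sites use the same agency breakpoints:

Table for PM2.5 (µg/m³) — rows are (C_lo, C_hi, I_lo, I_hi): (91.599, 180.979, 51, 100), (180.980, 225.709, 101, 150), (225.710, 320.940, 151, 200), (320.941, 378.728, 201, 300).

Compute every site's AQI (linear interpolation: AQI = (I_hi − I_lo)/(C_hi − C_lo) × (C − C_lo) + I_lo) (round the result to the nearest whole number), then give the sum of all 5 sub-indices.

949

Mumbai 294.436: bracket 225.710–320.940 → index 151–200; slope 49/95.230, offset 68.726.
AQI = 151 + 49/95.230·68.726 ≈ 186.36 ⇒ 186.
Johannesburg: 375.488 ∈ [320.941, 378.728] ↔ index [201, 300].
201 + (375.488−320.941)·(300−201)/(378.728−320.941) = 201 + 54.547·99/57.787 ≈ 294.45, so AQI = 294.
Riyadh: row 320.941–378.728 (AQI 201–300). (300−201)·(332.791−320.941)/(378.728−320.941) + 201 = 99·11.850/57.787 + 201 ≈ 221.30 → 221.
Pittsburgh: 126.881 ∈ [91.599, 180.979] ↔ index [51, 100].
51 + (126.881−91.599)·(100−51)/(180.979−91.599) = 51 + 35.282·49/89.380 ≈ 70.34, so AQI = 70.
Cairo: row 225.710–320.940 (AQI 151–200). (200−151)·(278.773−225.710)/(320.940−225.710) + 151 = 49·53.063/95.230 + 151 ≈ 178.30 → 178.
AQIs: Mumbai=186, Johannesburg=294, Riyadh=221, Pittsburgh=70, Cairo=178. Sum = 186 + 294 + 221 + 70 + 178 = 949.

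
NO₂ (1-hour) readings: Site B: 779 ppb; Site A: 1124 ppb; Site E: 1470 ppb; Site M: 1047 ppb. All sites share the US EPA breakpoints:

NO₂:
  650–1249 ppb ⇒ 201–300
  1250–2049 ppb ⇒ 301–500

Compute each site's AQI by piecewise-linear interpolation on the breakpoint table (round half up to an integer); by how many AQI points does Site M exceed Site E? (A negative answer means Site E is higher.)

Site B: row 650–1249 (AQI 201–300). (300−201)·(779−650)/(1249−650) + 201 = 99·129/599 + 201 ≈ 222.32 → 222.
Site A: 1124 lies in 650–1249, so I_lo=201, I_hi=300, C_lo=650, C_hi=1249.
(300−201)/(1249−650) × (1124−650) + 201 = 99/599 × 474 + 201 ≈ 279.34 → 279.
Site E 1470: bracket 1250–2049 → index 301–500; slope 199/799, offset 220.
AQI = 301 + 199/799·220 ≈ 355.79 ⇒ 356.
Site M: row 650–1249 (AQI 201–300). (300−201)·(1047−650)/(1249−650) + 201 = 99·397/599 + 201 ≈ 266.61 → 267.
AQIs: Site B=222, Site A=279, Site E=356, Site M=267. Site M (267) − Site E (356) = -89.

-89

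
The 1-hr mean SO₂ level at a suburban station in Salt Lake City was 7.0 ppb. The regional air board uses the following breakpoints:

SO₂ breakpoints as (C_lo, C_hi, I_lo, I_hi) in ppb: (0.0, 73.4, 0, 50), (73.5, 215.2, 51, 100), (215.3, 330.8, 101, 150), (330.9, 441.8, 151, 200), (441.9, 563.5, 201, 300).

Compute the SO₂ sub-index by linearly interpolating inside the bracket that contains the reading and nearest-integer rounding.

5

SO₂: row 0.0–73.4 (AQI 0–50). (50−0)·(7.0−0.0)/(73.4−0.0) + 0 = 50·7.0/73.4 + 0 ≈ 4.77 → 5.
AQI 5 falls in the Good category.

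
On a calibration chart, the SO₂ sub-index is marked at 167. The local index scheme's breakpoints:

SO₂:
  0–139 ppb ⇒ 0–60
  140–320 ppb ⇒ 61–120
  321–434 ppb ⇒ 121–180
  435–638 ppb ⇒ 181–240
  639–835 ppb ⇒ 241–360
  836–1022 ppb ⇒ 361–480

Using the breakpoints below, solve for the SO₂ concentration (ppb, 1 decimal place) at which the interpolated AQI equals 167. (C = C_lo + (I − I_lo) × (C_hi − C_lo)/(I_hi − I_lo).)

AQI 167 lies in the 121–180 band, which corresponds to 321–434 ppb.
C = 321 + (167−121)×(434−321)/(180−121) = 321 + 46×113/59 ≈ 409.102 ppb → 409.1 ppb to 1 dp.

409.1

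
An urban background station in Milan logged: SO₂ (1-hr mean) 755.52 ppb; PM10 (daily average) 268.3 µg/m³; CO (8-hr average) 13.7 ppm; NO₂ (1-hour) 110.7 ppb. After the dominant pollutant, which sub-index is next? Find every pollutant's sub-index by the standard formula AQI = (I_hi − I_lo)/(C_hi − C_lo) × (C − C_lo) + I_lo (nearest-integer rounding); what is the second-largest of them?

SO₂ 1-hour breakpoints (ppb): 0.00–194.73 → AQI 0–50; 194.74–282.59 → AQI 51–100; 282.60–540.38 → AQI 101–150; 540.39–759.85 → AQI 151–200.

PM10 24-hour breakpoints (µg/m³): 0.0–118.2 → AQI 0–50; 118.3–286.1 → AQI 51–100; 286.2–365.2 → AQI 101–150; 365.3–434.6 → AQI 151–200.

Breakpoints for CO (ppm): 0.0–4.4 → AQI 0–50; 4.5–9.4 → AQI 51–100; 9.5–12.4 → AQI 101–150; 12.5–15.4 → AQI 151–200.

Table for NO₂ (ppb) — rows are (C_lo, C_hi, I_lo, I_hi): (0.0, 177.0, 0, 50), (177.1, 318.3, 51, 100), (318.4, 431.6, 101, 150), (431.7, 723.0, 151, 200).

SO₂: 755.52 lies in 540.39–759.85, so I_lo=151, I_hi=200, C_lo=540.39, C_hi=759.85.
(200−151)/(759.85−540.39) × (755.52−540.39) + 151 = 49/219.46 × 215.13 + 151 ≈ 199.03 → 199.
PM10 268.3: bracket 118.3–286.1 → index 51–100; slope 49/167.8, offset 150.0.
AQI = 51 + 49/167.8·150.0 ≈ 94.80 ⇒ 95.
CO: 13.7 lies in 12.5–15.4, so I_lo=151, I_hi=200, C_lo=12.5, C_hi=15.4.
(200−151)/(15.4−12.5) × (13.7−12.5) + 151 = 49/2.9 × 1.2 + 151 ≈ 171.28 → 171.
NO₂: 110.7 lies in 0.0–177.0, so I_lo=0, I_hi=50, C_lo=0.0, C_hi=177.0.
(50−0)/(177.0−0.0) × (110.7−0.0) + 0 = 50/177.0 × 110.7 + 0 ≈ 31.27 → 31.
Sub-indices: SO₂→199, PM10→95, CO→171, NO₂→31. Ranked high→low: 199, 171, 95, 31. Second-highest sub-index = 171.

171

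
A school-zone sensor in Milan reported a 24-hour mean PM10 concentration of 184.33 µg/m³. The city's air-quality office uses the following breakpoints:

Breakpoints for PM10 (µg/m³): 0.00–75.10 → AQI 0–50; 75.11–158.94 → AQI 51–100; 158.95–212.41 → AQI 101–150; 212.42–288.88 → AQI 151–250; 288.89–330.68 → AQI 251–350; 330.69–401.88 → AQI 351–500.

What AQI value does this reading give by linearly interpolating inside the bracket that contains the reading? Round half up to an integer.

124

PM10 184.33: bracket 158.95–212.41 → index 101–150; slope 49/53.46, offset 25.38.
AQI = 101 + 49/53.46·25.38 ≈ 124.26 ⇒ 124.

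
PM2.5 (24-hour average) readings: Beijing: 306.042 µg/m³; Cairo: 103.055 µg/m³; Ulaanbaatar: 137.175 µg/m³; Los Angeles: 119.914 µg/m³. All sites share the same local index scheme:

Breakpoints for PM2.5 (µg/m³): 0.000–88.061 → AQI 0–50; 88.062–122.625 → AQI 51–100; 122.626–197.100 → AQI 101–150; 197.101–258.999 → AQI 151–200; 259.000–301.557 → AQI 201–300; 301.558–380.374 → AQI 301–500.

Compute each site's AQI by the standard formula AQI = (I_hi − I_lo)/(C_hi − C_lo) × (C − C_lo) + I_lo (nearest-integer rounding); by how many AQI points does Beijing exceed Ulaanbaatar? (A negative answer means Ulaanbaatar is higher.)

Beijing 306.042: bracket 301.558–380.374 → index 301–500; slope 199/78.816, offset 4.484.
AQI = 301 + 199/78.816·4.484 ≈ 312.32 ⇒ 312.
Cairo 103.055: bracket 88.062–122.625 → index 51–100; slope 49/34.563, offset 14.993.
AQI = 51 + 49/34.563·14.993 ≈ 72.26 ⇒ 72.
Ulaanbaatar 137.175: bracket 122.626–197.100 → index 101–150; slope 49/74.474, offset 14.549.
AQI = 101 + 49/74.474·14.549 ≈ 110.57 ⇒ 111.
Los Angeles: 119.914 lies in 88.062–122.625, so I_lo=51, I_hi=100, C_lo=88.062, C_hi=122.625.
(100−51)/(122.625−88.062) × (119.914−88.062) + 51 = 49/34.563 × 31.852 + 51 ≈ 96.16 → 96.
AQIs: Beijing=312, Cairo=72, Ulaanbaatar=111, Los Angeles=96. Beijing (312) − Ulaanbaatar (111) = 201.

201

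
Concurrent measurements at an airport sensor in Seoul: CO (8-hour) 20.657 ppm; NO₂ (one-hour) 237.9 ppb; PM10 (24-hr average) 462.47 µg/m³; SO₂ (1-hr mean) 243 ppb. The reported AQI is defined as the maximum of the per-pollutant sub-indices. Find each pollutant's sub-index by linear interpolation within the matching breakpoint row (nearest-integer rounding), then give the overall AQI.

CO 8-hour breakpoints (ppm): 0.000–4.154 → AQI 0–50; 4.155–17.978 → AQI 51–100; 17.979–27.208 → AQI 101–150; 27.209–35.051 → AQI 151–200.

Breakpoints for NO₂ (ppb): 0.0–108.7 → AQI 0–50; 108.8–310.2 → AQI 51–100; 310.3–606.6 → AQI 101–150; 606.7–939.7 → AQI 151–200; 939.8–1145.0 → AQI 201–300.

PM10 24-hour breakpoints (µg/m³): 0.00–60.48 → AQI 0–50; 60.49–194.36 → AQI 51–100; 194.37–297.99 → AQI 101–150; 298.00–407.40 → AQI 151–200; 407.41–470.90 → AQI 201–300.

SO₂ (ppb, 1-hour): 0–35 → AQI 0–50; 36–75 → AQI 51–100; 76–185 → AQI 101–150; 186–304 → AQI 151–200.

CO: 20.657 ∈ [17.979, 27.208] ↔ index [101, 150].
101 + (20.657−17.979)·(150−101)/(27.208−17.979) = 101 + 2.678·49/9.229 ≈ 115.22, so AQI = 115.
NO₂: row 108.8–310.2 (AQI 51–100). (100−51)·(237.9−108.8)/(310.2−108.8) + 51 = 49·129.1/201.4 + 51 ≈ 82.41 → 82.
PM10: 462.47 ∈ [407.41, 470.90] ↔ index [201, 300].
201 + (462.47−407.41)·(300−201)/(470.90−407.41) = 201 + 55.06·99/63.49 ≈ 286.86, so AQI = 287.
SO₂: row 186–304 (AQI 151–200). (200−151)·(243−186)/(304−186) + 151 = 49·57/118 + 151 ≈ 174.67 → 175.
Sub-indices: CO→115, NO₂→82, PM10→287, SO₂→175. Overall AQI = max = 287; dominant pollutant is PM10.
AQI 287: Very Unhealthy.

287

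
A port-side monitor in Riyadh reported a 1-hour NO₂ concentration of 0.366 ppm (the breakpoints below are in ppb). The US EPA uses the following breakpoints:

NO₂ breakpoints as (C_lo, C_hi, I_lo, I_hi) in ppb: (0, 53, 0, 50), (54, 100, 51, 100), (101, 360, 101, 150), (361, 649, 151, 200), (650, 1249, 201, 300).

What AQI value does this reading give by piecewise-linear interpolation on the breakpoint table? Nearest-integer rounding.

152

Convert: 0.366 ppm = 366 ppb.
NO₂ 366: bracket 361–649 → index 151–200; slope 49/288, offset 5.
AQI = 151 + 49/288·5 ≈ 151.85 ⇒ 152.
AQI 152 falls in the Unhealthy category.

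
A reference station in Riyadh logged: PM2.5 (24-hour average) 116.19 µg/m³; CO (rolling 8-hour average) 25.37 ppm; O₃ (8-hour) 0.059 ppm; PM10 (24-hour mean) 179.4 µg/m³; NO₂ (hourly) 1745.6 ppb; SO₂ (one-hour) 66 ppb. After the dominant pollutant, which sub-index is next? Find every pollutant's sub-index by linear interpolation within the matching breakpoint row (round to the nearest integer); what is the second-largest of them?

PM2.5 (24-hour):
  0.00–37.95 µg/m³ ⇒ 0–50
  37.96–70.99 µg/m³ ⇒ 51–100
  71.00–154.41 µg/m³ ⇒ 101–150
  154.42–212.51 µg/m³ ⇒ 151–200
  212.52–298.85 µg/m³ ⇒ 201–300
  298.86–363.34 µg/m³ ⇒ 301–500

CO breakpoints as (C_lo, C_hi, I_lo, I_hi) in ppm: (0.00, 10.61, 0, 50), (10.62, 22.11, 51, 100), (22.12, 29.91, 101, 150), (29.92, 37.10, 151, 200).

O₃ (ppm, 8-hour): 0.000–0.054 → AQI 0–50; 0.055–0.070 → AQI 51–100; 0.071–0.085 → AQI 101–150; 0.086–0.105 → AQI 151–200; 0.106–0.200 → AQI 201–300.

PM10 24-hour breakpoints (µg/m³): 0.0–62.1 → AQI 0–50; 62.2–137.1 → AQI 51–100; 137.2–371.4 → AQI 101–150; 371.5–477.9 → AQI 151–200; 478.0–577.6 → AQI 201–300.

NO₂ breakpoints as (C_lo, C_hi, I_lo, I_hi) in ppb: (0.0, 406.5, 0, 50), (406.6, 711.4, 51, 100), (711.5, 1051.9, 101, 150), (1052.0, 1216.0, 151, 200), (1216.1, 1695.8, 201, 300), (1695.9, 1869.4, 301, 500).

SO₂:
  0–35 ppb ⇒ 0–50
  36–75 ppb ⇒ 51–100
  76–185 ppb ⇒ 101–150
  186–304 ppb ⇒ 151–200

PM2.5 116.19: bracket 71.00–154.41 → index 101–150; slope 49/83.41, offset 45.19.
AQI = 101 + 49/83.41·45.19 ≈ 127.55 ⇒ 128.
CO: row 22.12–29.91 (AQI 101–150). (150−101)·(25.37−22.12)/(29.91−22.12) + 101 = 49·3.25/7.79 + 101 ≈ 121.44 → 121.
O₃: 0.059 ∈ [0.055, 0.070] ↔ index [51, 100].
51 + (0.059−0.055)·(100−51)/(0.070−0.055) = 51 + 0.004·49/0.015 ≈ 64.07, so AQI = 64.
PM10: row 137.2–371.4 (AQI 101–150). (150−101)·(179.4−137.2)/(371.4−137.2) + 101 = 49·42.2/234.2 + 101 ≈ 109.83 → 110.
NO₂: 1745.6 ∈ [1695.9, 1869.4] ↔ index [301, 500].
301 + (1745.6−1695.9)·(500−301)/(1869.4−1695.9) = 301 + 49.7·199/173.5 ≈ 358.00, so AQI = 358.
SO₂: 66 ∈ [36, 75] ↔ index [51, 100].
51 + (66−36)·(100−51)/(75−36) = 51 + 30·49/39 ≈ 88.69, so AQI = 89.
Sub-indices: PM2.5→128, CO→121, O₃→64, PM10→110, NO₂→358, SO₂→89. Ranked high→low: 358, 128, 121, 110, 89, 64. Second-highest sub-index = 128.

128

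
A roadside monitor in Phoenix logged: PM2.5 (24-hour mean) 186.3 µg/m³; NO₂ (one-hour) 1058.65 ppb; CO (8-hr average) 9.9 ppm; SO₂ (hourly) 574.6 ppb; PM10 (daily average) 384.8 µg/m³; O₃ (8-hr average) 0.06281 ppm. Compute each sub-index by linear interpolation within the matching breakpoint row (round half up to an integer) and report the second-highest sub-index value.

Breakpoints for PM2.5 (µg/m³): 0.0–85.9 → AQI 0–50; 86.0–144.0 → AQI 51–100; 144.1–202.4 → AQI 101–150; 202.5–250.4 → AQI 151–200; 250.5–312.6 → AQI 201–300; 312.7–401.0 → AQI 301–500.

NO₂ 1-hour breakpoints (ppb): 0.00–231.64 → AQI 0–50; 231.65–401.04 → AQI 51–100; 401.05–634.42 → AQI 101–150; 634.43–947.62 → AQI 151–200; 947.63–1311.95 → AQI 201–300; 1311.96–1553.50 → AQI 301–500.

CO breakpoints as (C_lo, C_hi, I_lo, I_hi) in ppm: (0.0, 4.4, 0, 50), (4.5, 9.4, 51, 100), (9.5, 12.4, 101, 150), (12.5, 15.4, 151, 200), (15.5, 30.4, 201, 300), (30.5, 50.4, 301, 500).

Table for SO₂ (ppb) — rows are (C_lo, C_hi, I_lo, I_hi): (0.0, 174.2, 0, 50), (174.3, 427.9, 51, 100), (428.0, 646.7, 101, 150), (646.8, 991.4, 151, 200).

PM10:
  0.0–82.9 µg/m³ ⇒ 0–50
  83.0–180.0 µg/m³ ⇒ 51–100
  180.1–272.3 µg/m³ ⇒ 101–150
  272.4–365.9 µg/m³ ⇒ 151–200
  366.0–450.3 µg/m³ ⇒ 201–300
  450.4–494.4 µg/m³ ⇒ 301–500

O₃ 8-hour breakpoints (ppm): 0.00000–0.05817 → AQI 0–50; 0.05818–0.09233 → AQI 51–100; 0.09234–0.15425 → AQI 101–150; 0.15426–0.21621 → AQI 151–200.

PM2.5: row 144.1–202.4 (AQI 101–150). (150−101)·(186.3−144.1)/(202.4−144.1) + 101 = 49·42.2/58.3 + 101 ≈ 136.47 → 136.
NO₂: 1058.65 lies in 947.63–1311.95, so I_lo=201, I_hi=300, C_lo=947.63, C_hi=1311.95.
(300−201)/(1311.95−947.63) × (1058.65−947.63) + 201 = 99/364.32 × 111.02 + 201 ≈ 231.17 → 231.
CO: 9.9 lies in 9.5–12.4, so I_lo=101, I_hi=150, C_lo=9.5, C_hi=12.4.
(150−101)/(12.4−9.5) × (9.9−9.5) + 101 = 49/2.9 × 0.4 + 101 ≈ 107.76 → 108.
SO₂: 574.6 lies in 428.0–646.7, so I_lo=101, I_hi=150, C_lo=428.0, C_hi=646.7.
(150−101)/(646.7−428.0) × (574.6−428.0) + 101 = 49/218.7 × 146.6 + 101 ≈ 133.85 → 134.
PM10: 384.8 lies in 366.0–450.3, so I_lo=201, I_hi=300, C_lo=366.0, C_hi=450.3.
(300−201)/(450.3−366.0) × (384.8−366.0) + 201 = 99/84.3 × 18.8 + 201 ≈ 223.08 → 223.
O₃: 0.06281 lies in 0.05818–0.09233, so I_lo=51, I_hi=100, C_lo=0.05818, C_hi=0.09233.
(100−51)/(0.09233−0.05818) × (0.06281−0.05818) + 51 = 49/0.03415 × 0.00463 + 51 ≈ 57.64 → 58.
Sub-indices: PM2.5→136, NO₂→231, CO→108, SO₂→134, PM10→223, O₃→58. Ranked high→low: 231, 223, 136, 134, 108, 58. Second-highest sub-index = 223.

223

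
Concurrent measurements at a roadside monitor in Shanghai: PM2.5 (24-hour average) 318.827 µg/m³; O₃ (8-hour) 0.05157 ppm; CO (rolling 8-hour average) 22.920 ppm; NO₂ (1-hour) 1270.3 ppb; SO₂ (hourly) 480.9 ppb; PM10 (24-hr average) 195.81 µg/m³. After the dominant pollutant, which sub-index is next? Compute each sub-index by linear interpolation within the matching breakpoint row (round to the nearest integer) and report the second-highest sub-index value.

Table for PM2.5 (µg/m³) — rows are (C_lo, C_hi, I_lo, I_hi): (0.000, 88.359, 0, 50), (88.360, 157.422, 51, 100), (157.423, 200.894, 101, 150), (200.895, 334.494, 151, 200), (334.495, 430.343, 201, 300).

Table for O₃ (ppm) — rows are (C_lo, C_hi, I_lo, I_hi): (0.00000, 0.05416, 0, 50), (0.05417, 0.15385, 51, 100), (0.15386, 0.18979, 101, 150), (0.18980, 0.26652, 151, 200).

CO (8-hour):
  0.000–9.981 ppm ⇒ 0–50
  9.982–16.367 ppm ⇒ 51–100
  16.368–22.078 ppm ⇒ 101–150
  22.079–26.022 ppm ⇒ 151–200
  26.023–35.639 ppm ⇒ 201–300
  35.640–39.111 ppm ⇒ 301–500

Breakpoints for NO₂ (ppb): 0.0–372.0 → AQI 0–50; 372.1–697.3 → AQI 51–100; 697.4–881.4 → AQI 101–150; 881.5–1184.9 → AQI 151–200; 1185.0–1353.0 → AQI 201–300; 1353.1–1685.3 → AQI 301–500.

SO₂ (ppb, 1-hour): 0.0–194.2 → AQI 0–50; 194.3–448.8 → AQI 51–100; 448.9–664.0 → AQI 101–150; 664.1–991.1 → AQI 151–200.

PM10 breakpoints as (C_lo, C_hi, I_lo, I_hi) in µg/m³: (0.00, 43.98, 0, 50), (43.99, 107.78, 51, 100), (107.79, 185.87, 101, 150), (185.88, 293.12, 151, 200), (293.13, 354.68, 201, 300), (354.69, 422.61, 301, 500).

194

PM2.5: 318.827 ∈ [200.895, 334.494] ↔ index [151, 200].
151 + (318.827−200.895)·(200−151)/(334.494−200.895) = 151 + 117.932·49/133.599 ≈ 194.25, so AQI = 194.
O₃: 0.05157 lies in 0.00000–0.05416, so I_lo=0, I_hi=50, C_lo=0.00000, C_hi=0.05416.
(50−0)/(0.05416−0.00000) × (0.05157−0.00000) + 0 = 50/0.05416 × 0.05157 + 0 ≈ 47.61 → 48.
CO: 22.920 ∈ [22.079, 26.022] ↔ index [151, 200].
151 + (22.920−22.079)·(200−151)/(26.022−22.079) = 151 + 0.841·49/3.943 ≈ 161.45, so AQI = 161.
NO₂: 1270.3 ∈ [1185.0, 1353.0] ↔ index [201, 300].
201 + (1270.3−1185.0)·(300−201)/(1353.0−1185.0) = 201 + 85.3·99/168.0 ≈ 251.27, so AQI = 251.
SO₂: row 448.9–664.0 (AQI 101–150). (150−101)·(480.9−448.9)/(664.0−448.9) + 101 = 49·32.0/215.1 + 101 ≈ 108.29 → 108.
PM10 195.81: bracket 185.88–293.12 → index 151–200; slope 49/107.24, offset 9.93.
AQI = 151 + 49/107.24·9.93 ≈ 155.54 ⇒ 156.
Sub-indices: PM2.5→194, O₃→48, CO→161, NO₂→251, SO₂→108, PM10→156. Ranked high→low: 251, 194, 161, 156, 108, 48. Second-highest sub-index = 194.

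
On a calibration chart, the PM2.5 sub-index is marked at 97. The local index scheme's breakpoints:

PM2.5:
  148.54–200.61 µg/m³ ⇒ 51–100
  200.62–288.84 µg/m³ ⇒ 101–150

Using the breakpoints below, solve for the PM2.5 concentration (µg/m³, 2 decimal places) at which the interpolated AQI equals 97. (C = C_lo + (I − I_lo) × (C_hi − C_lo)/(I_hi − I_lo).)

AQI 97 lies in the 51–100 band, which corresponds to 148.54–200.61 µg/m³.
C = 148.54 + (97−51)×(200.61−148.54)/(100−51) = 148.54 + 46×52.07/49 ≈ 197.4220 µg/m³ → 197.42 µg/m³ to 2 dp.

197.42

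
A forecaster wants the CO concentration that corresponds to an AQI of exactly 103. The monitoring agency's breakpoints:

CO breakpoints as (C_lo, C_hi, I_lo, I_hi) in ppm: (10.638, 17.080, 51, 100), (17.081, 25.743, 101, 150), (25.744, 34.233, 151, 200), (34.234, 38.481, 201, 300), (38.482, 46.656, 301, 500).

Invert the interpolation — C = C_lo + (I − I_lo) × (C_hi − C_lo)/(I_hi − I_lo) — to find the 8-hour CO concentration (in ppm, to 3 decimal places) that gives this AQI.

17.435

AQI 103 lies in the 101–150 band, which corresponds to 17.081–25.743 ppm.
C = 17.081 + (103−101)×(25.743−17.081)/(150−101) = 17.081 + 2×8.662/49 ≈ 17.43455 ppm → 17.435 ppm to 3 dp.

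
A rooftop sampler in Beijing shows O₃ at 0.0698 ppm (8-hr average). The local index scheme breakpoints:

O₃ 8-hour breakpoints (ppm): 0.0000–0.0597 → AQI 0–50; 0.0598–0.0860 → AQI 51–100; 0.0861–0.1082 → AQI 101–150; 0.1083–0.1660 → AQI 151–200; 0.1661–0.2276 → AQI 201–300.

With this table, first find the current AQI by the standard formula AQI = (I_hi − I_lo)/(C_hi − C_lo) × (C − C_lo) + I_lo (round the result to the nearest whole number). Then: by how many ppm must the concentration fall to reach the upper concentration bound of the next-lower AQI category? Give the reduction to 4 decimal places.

0.0101

O₃ 0.0698: bracket 0.0598–0.0860 → index 51–100; slope 49/0.0262, offset 0.0100.
AQI = 51 + 49/0.0262·0.0100 ≈ 69.70 ⇒ 70.
Current AQI 70 is in the Moderate range (51–100). The next-lower category tops out at AQI 50, whose upper concentration bound is 0.0597 ppm.
Reduction needed = 0.0698 − 0.0597 = 0.0101 ppm.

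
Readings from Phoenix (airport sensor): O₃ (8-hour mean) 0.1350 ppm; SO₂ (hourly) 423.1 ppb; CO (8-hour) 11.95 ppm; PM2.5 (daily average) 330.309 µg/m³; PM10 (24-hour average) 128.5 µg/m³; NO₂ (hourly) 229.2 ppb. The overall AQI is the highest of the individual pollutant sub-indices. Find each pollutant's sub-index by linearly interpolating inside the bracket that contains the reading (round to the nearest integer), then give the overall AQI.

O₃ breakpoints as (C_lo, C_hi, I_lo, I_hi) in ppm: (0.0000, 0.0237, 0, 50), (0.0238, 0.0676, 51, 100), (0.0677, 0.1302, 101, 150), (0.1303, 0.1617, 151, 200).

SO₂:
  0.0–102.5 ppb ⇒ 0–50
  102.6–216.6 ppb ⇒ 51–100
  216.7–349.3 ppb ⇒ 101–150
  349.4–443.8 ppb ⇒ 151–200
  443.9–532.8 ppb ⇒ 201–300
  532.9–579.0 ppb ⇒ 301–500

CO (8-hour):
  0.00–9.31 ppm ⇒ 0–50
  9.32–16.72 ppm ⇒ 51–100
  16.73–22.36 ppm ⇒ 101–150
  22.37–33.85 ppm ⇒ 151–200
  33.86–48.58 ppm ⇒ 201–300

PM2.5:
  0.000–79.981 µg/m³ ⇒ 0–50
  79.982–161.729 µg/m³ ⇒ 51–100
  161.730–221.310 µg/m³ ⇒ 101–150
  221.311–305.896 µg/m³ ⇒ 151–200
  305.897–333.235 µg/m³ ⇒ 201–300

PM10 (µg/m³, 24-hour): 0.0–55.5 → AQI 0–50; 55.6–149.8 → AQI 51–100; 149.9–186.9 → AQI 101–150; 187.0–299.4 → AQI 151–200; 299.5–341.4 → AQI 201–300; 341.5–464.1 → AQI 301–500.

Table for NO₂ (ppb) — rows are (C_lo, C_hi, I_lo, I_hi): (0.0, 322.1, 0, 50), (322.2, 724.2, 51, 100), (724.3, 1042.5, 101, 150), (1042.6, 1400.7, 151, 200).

289

O₃ 0.1350: bracket 0.1303–0.1617 → index 151–200; slope 49/0.0314, offset 0.0047.
AQI = 151 + 49/0.0314·0.0047 ≈ 158.33 ⇒ 158.
SO₂: 423.1 lies in 349.4–443.8, so I_lo=151, I_hi=200, C_lo=349.4, C_hi=443.8.
(200−151)/(443.8−349.4) × (423.1−349.4) + 151 = 49/94.4 × 73.7 + 151 ≈ 189.26 → 189.
CO: 11.95 ∈ [9.32, 16.72] ↔ index [51, 100].
51 + (11.95−9.32)·(100−51)/(16.72−9.32) = 51 + 2.63·49/7.40 ≈ 68.41, so AQI = 68.
PM2.5: 330.309 ∈ [305.897, 333.235] ↔ index [201, 300].
201 + (330.309−305.897)·(300−201)/(333.235−305.897) = 201 + 24.412·99/27.338 ≈ 289.40, so AQI = 289.
PM10 128.5: bracket 55.6–149.8 → index 51–100; slope 49/94.2, offset 72.9.
AQI = 51 + 49/94.2·72.9 ≈ 88.92 ⇒ 89.
NO₂: 229.2 lies in 0.0–322.1, so I_lo=0, I_hi=50, C_lo=0.0, C_hi=322.1.
(50−0)/(322.1−0.0) × (229.2−0.0) + 0 = 50/322.1 × 229.2 + 0 ≈ 35.58 → 36.
Sub-indices: O₃→158, SO₂→189, CO→68, PM2.5→289, PM10→89, NO₂→36. Overall AQI = max = 289; dominant pollutant is PM2.5.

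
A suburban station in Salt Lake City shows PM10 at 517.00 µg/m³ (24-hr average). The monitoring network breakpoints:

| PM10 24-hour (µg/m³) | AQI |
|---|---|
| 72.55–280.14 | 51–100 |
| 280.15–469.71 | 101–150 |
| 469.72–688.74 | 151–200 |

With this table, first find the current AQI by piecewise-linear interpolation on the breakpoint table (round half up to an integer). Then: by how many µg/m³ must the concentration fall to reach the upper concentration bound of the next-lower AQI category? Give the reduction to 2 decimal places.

47.29

PM10 517.00: bracket 469.72–688.74 → index 151–200; slope 49/219.02, offset 47.28.
AQI = 151 + 49/219.02·47.28 ≈ 161.58 ⇒ 162.
Current AQI 162 is in the Unhealthy range (151–200). The next-lower category tops out at AQI 150, whose upper concentration bound is 469.71 µg/m³.
Reduction needed = 517.00 − 469.71 = 47.29 µg/m³.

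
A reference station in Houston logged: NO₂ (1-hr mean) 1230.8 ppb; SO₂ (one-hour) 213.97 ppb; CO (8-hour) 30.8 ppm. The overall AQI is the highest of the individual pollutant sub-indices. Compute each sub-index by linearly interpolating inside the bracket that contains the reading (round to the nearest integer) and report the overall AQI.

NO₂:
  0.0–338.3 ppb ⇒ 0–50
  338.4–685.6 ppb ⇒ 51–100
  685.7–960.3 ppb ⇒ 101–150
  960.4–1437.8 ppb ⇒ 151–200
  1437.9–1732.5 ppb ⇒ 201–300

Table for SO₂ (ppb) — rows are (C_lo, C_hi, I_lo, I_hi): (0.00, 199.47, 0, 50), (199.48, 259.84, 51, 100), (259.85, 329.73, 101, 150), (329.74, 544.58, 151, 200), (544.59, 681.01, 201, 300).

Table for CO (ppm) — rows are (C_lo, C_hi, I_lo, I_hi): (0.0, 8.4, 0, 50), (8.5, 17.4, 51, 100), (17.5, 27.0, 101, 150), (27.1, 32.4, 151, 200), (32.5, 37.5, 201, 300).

NO₂: row 960.4–1437.8 (AQI 151–200). (200−151)·(1230.8−960.4)/(1437.8−960.4) + 151 = 49·270.4/477.4 + 151 ≈ 178.75 → 179.
SO₂: 213.97 lies in 199.48–259.84, so I_lo=51, I_hi=100, C_lo=199.48, C_hi=259.84.
(100−51)/(259.84−199.48) × (213.97−199.48) + 51 = 49/60.36 × 14.49 + 51 ≈ 62.76 → 63.
CO: 30.8 lies in 27.1–32.4, so I_lo=151, I_hi=200, C_lo=27.1, C_hi=32.4.
(200−151)/(32.4−27.1) × (30.8−27.1) + 151 = 49/5.3 × 3.7 + 151 ≈ 185.21 → 185.
Sub-indices: NO₂→179, SO₂→63, CO→185. Overall AQI = max = 185; dominant pollutant is CO.

185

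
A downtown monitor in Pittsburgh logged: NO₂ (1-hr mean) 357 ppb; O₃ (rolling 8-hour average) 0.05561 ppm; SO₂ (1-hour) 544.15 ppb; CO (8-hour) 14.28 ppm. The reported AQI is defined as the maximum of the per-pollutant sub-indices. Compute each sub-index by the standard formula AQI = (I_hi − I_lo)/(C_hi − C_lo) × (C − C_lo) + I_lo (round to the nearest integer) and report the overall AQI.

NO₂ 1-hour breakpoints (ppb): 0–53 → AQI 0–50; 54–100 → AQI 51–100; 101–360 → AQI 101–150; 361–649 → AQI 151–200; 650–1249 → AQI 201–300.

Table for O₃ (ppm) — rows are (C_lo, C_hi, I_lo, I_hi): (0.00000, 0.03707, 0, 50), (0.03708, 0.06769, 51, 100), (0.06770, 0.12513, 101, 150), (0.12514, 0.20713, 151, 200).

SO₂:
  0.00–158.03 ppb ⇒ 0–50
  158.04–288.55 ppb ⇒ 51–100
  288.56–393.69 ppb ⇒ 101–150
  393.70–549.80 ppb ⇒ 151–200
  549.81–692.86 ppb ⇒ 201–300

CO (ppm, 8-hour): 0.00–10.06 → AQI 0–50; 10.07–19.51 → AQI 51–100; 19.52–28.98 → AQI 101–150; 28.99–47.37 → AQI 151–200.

NO₂: 357 lies in 101–360, so I_lo=101, I_hi=150, C_lo=101, C_hi=360.
(150−101)/(360−101) × (357−101) + 101 = 49/259 × 256 + 101 ≈ 149.43 → 149.
O₃ 0.05561: bracket 0.03708–0.06769 → index 51–100; slope 49/0.03061, offset 0.01853.
AQI = 51 + 49/0.03061·0.01853 ≈ 80.66 ⇒ 81.
SO₂: 544.15 lies in 393.70–549.80, so I_lo=151, I_hi=200, C_lo=393.70, C_hi=549.80.
(200−151)/(549.80−393.70) × (544.15−393.70) + 151 = 49/156.10 × 150.45 + 151 ≈ 198.23 → 198.
CO: 14.28 lies in 10.07–19.51, so I_lo=51, I_hi=100, C_lo=10.07, C_hi=19.51.
(100−51)/(19.51−10.07) × (14.28−10.07) + 51 = 49/9.44 × 4.21 + 51 ≈ 72.85 → 73.
Sub-indices: NO₂→149, O₃→81, SO₂→198, CO→73. Overall AQI = max = 198; dominant pollutant is SO₂.

198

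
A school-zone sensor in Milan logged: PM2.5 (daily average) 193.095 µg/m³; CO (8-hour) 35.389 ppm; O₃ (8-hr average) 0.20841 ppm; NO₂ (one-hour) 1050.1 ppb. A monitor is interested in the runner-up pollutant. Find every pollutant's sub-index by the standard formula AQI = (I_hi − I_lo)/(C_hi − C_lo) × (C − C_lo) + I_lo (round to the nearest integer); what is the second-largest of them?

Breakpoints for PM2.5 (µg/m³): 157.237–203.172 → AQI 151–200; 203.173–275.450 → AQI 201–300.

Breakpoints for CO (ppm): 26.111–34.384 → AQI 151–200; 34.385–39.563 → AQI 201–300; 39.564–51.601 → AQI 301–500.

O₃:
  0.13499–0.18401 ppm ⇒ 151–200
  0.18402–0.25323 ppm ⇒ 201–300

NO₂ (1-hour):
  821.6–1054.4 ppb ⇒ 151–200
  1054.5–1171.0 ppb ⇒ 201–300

PM2.5 193.095: bracket 157.237–203.172 → index 151–200; slope 49/45.935, offset 35.858.
AQI = 151 + 49/45.935·35.858 ≈ 189.25 ⇒ 189.
CO: 35.389 ∈ [34.385, 39.563] ↔ index [201, 300].
201 + (35.389−34.385)·(300−201)/(39.563−34.385) = 201 + 1.004·99/5.178 ≈ 220.20, so AQI = 220.
O₃: 0.20841 ∈ [0.18402, 0.25323] ↔ index [201, 300].
201 + (0.20841−0.18402)·(300−201)/(0.25323−0.18402) = 201 + 0.02439·99/0.06921 ≈ 235.89, so AQI = 236.
NO₂: 1050.1 lies in 821.6–1054.4, so I_lo=151, I_hi=200, C_lo=821.6, C_hi=1054.4.
(200−151)/(1054.4−821.6) × (1050.1−821.6) + 151 = 49/232.8 × 228.5 + 151 ≈ 199.09 → 199.
Sub-indices: PM2.5→189, CO→220, O₃→236, NO₂→199. Ranked high→low: 236, 220, 199, 189. Second-highest sub-index = 220.

220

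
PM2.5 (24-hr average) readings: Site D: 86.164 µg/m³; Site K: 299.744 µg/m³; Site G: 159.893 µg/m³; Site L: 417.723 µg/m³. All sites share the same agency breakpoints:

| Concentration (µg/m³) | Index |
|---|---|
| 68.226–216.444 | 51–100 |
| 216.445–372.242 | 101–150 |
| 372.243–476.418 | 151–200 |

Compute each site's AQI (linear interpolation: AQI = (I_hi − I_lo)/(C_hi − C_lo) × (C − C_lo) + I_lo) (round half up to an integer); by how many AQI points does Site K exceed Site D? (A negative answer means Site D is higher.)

Site D: row 68.226–216.444 (AQI 51–100). (100−51)·(86.164−68.226)/(216.444−68.226) + 51 = 49·17.938/148.218 + 51 ≈ 56.93 → 57.
Site K: 299.744 ∈ [216.445, 372.242] ↔ index [101, 150].
101 + (299.744−216.445)·(150−101)/(372.242−216.445) = 101 + 83.299·49/155.797 ≈ 127.20, so AQI = 127.
Site G: 159.893 ∈ [68.226, 216.444] ↔ index [51, 100].
51 + (159.893−68.226)·(100−51)/(216.444−68.226) = 51 + 91.667·49/148.218 ≈ 81.30, so AQI = 81.
Site L 417.723: bracket 372.243–476.418 → index 151–200; slope 49/104.175, offset 45.480.
AQI = 151 + 49/104.175·45.480 ≈ 172.39 ⇒ 172.
AQIs: Site D=57, Site K=127, Site G=81, Site L=172. Site K (127) − Site D (57) = 70.

70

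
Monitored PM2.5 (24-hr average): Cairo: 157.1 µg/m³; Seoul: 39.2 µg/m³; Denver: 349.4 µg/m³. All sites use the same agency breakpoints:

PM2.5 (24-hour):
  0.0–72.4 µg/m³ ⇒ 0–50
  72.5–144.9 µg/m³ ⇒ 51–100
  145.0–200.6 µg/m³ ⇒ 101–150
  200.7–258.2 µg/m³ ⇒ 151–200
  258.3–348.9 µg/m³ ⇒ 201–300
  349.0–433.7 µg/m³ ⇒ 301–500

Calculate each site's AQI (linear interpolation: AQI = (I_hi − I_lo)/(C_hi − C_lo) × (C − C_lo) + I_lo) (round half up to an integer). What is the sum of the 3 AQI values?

Cairo: row 145.0–200.6 (AQI 101–150). (150−101)·(157.1−145.0)/(200.6−145.0) + 101 = 49·12.1/55.6 + 101 ≈ 111.66 → 112.
Seoul: 39.2 ∈ [0.0, 72.4] ↔ index [0, 50].
0 + (39.2−0.0)·(50−0)/(72.4−0.0) = 0 + 39.2·50/72.4 ≈ 27.07, so AQI = 27.
Denver 349.4: bracket 349.0–433.7 → index 301–500; slope 199/84.7, offset 0.4.
AQI = 301 + 199/84.7·0.4 ≈ 301.94 ⇒ 302.
AQIs: Cairo=112, Seoul=27, Denver=302. Sum = 112 + 27 + 302 = 441.

441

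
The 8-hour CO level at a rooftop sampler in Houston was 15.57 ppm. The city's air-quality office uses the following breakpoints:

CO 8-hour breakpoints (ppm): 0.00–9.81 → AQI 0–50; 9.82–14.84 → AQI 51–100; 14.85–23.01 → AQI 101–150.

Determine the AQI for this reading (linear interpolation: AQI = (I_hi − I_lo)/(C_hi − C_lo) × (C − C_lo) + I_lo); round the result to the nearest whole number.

105

CO: 15.57 lies in 14.85–23.01, so I_lo=101, I_hi=150, C_lo=14.85, C_hi=23.01.
(150−101)/(23.01−14.85) × (15.57−14.85) + 101 = 49/8.16 × 0.72 + 101 ≈ 105.32 → 105.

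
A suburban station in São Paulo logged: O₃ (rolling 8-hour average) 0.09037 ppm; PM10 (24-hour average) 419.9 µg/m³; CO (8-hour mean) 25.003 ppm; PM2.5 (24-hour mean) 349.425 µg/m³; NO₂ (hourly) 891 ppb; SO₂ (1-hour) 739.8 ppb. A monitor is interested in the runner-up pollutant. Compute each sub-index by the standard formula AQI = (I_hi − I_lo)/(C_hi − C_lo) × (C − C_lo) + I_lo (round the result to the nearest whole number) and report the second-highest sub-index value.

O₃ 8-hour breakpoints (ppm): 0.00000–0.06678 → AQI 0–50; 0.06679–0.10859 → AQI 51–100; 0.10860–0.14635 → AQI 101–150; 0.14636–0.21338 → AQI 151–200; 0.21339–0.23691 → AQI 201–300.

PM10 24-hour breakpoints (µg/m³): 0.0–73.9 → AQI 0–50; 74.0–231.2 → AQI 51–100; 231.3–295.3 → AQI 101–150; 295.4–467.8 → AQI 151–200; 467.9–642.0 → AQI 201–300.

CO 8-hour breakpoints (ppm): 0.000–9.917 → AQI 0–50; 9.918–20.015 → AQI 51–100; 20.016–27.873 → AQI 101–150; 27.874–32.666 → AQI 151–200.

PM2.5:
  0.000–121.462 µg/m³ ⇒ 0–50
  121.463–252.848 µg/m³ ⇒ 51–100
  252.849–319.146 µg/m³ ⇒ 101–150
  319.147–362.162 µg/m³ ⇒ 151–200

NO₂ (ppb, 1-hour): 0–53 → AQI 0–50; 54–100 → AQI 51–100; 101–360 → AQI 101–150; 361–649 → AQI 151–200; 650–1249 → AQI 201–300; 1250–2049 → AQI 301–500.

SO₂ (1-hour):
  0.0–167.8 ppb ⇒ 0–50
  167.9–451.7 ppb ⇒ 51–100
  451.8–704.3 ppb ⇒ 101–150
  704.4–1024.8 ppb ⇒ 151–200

O₃ 0.09037: bracket 0.06679–0.10859 → index 51–100; slope 49/0.04180, offset 0.02358.
AQI = 51 + 49/0.04180·0.02358 ≈ 78.64 ⇒ 79.
PM10: 419.9 lies in 295.4–467.8, so I_lo=151, I_hi=200, C_lo=295.4, C_hi=467.8.
(200−151)/(467.8−295.4) × (419.9−295.4) + 151 = 49/172.4 × 124.5 + 151 ≈ 186.39 → 186.
CO: 25.003 lies in 20.016–27.873, so I_lo=101, I_hi=150, C_lo=20.016, C_hi=27.873.
(150−101)/(27.873−20.016) × (25.003−20.016) + 101 = 49/7.857 × 4.987 + 101 ≈ 132.10 → 132.
PM2.5 349.425: bracket 319.147–362.162 → index 151–200; slope 49/43.015, offset 30.278.
AQI = 151 + 49/43.015·30.278 ≈ 185.49 ⇒ 185.
NO₂: 891 ∈ [650, 1249] ↔ index [201, 300].
201 + (891−650)·(300−201)/(1249−650) = 201 + 241·99/599 ≈ 240.83, so AQI = 241.
SO₂ 739.8: bracket 704.4–1024.8 → index 151–200; slope 49/320.4, offset 35.4.
AQI = 151 + 49/320.4·35.4 ≈ 156.41 ⇒ 156.
Sub-indices: O₃→79, PM10→186, CO→132, PM2.5→185, NO₂→241, SO₂→156. Ranked high→low: 241, 186, 185, 156, 132, 79. Second-highest sub-index = 186.

186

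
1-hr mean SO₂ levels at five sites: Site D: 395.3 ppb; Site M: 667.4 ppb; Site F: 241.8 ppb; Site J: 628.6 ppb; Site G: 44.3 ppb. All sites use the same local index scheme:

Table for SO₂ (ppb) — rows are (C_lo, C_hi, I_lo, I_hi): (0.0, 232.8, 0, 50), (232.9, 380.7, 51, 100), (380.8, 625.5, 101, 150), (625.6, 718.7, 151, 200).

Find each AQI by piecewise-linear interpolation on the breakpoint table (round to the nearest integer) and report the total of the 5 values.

494

Site D: 395.3 lies in 380.8–625.5, so I_lo=101, I_hi=150, C_lo=380.8, C_hi=625.5.
(150−101)/(625.5−380.8) × (395.3−380.8) + 101 = 49/244.7 × 14.5 + 101 ≈ 103.90 → 104.
Site M: row 625.6–718.7 (AQI 151–200). (200−151)·(667.4−625.6)/(718.7−625.6) + 151 = 49·41.8/93.1 + 151 ≈ 173.00 → 173.
Site F 241.8: bracket 232.9–380.7 → index 51–100; slope 49/147.8, offset 8.9.
AQI = 51 + 49/147.8·8.9 ≈ 53.95 ⇒ 54.
Site J 628.6: bracket 625.6–718.7 → index 151–200; slope 49/93.1, offset 3.0.
AQI = 151 + 49/93.1·3.0 ≈ 152.58 ⇒ 153.
Site G 44.3: bracket 0.0–232.8 → index 0–50; slope 50/232.8, offset 44.3.
AQI = 0 + 50/232.8·44.3 ≈ 9.51 ⇒ 10.
AQIs: Site D=104, Site M=173, Site F=54, Site J=153, Site G=10. Sum = 104 + 173 + 54 + 153 + 10 = 494.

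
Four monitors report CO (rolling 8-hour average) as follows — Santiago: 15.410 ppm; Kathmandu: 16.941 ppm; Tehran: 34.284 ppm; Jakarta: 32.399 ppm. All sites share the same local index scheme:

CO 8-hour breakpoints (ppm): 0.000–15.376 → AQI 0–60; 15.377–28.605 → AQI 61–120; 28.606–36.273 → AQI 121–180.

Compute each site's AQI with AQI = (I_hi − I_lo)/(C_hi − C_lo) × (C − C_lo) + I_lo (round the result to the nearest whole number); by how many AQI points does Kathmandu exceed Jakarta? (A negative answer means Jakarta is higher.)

-82

Santiago: row 15.377–28.605 (AQI 61–120). (120−61)·(15.410−15.377)/(28.605−15.377) + 61 = 59·0.033/13.228 + 61 ≈ 61.15 → 61.
Kathmandu 16.941: bracket 15.377–28.605 → index 61–120; slope 59/13.228, offset 1.564.
AQI = 61 + 59/13.228·1.564 ≈ 67.98 ⇒ 68.
Tehran: 34.284 ∈ [28.606, 36.273] ↔ index [121, 180].
121 + (34.284−28.606)·(180−121)/(36.273−28.606) = 121 + 5.678·59/7.667 ≈ 164.69, so AQI = 165.
Jakarta: 32.399 ∈ [28.606, 36.273] ↔ index [121, 180].
121 + (32.399−28.606)·(180−121)/(36.273−28.606) = 121 + 3.793·59/7.667 ≈ 150.19, so AQI = 150.
AQIs: Santiago=61, Kathmandu=68, Tehran=165, Jakarta=150. Kathmandu (68) − Jakarta (150) = -82.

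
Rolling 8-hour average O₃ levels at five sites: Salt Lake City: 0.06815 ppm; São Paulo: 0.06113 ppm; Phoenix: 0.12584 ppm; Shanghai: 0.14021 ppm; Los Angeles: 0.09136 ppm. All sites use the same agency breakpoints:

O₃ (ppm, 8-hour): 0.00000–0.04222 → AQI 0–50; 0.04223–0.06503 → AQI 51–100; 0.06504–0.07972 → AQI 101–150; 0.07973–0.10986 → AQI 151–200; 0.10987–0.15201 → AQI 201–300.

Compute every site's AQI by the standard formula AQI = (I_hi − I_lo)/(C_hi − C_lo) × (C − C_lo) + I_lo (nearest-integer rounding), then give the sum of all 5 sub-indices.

884

Salt Lake City: row 0.06504–0.07972 (AQI 101–150). (150−101)·(0.06815−0.06504)/(0.07972−0.06504) + 101 = 49·0.00311/0.01468 + 101 ≈ 111.38 → 111.
São Paulo: 0.06113 ∈ [0.04223, 0.06503] ↔ index [51, 100].
51 + (0.06113−0.04223)·(100−51)/(0.06503−0.04223) = 51 + 0.01890·49/0.02280 ≈ 91.62, so AQI = 92.
Phoenix: 0.12584 ∈ [0.10987, 0.15201] ↔ index [201, 300].
201 + (0.12584−0.10987)·(300−201)/(0.15201−0.10987) = 201 + 0.01597·99/0.04214 ≈ 238.52, so AQI = 239.
Shanghai: 0.14021 lies in 0.10987–0.15201, so I_lo=201, I_hi=300, C_lo=0.10987, C_hi=0.15201.
(300−201)/(0.15201−0.10987) × (0.14021−0.10987) + 201 = 99/0.04214 × 0.03034 + 201 ≈ 272.28 → 272.
Los Angeles 0.09136: bracket 0.07973–0.10986 → index 151–200; slope 49/0.03013, offset 0.01163.
AQI = 151 + 49/0.03013·0.01163 ≈ 169.91 ⇒ 170.
AQIs: Salt Lake City=111, São Paulo=92, Phoenix=239, Shanghai=272, Los Angeles=170. Sum = 111 + 92 + 239 + 272 + 170 = 884.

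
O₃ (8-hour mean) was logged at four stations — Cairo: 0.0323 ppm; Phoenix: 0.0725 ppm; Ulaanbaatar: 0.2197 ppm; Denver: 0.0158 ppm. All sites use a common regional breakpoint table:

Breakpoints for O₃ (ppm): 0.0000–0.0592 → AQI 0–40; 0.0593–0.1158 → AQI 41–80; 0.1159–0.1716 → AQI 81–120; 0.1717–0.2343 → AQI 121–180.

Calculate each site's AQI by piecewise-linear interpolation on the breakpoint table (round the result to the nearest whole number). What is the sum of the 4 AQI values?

249

Cairo: 0.0323 ∈ [0.0000, 0.0592] ↔ index [0, 40].
0 + (0.0323−0.0000)·(40−0)/(0.0592−0.0000) = 0 + 0.0323·40/0.0592 ≈ 21.82, so AQI = 22.
Phoenix: 0.0725 ∈ [0.0593, 0.1158] ↔ index [41, 80].
41 + (0.0725−0.0593)·(80−41)/(0.1158−0.0593) = 41 + 0.0132·39/0.0565 ≈ 50.11, so AQI = 50.
Ulaanbaatar: 0.2197 lies in 0.1717–0.2343, so I_lo=121, I_hi=180, C_lo=0.1717, C_hi=0.2343.
(180−121)/(0.2343−0.1717) × (0.2197−0.1717) + 121 = 59/0.0626 × 0.0480 + 121 ≈ 166.24 → 166.
Denver: row 0.0000–0.0592 (AQI 0–40). (40−0)·(0.0158−0.0000)/(0.0592−0.0000) + 0 = 40·0.0158/0.0592 + 0 ≈ 10.68 → 11.
AQIs: Cairo=22, Phoenix=50, Ulaanbaatar=166, Denver=11. Sum = 22 + 50 + 166 + 11 = 249.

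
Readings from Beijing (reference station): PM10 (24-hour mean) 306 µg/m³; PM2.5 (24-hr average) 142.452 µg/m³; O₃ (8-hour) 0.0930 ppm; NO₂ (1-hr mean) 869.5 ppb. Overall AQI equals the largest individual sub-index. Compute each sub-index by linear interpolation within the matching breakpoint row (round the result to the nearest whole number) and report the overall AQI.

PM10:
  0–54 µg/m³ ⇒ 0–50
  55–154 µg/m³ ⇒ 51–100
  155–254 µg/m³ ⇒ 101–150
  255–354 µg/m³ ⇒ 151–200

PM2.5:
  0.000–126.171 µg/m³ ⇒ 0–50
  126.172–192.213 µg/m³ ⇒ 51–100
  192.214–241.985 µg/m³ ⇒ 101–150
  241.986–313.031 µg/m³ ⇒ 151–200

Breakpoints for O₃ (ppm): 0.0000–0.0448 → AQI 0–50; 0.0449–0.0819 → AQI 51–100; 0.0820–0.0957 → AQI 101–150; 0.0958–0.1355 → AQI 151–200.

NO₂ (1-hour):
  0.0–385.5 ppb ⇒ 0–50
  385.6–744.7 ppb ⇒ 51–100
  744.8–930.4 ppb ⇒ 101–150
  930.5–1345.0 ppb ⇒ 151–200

176

PM10: 306 lies in 255–354, so I_lo=151, I_hi=200, C_lo=255, C_hi=354.
(200−151)/(354−255) × (306−255) + 151 = 49/99 × 51 + 151 ≈ 176.24 → 176.
PM2.5: 142.452 lies in 126.172–192.213, so I_lo=51, I_hi=100, C_lo=126.172, C_hi=192.213.
(100−51)/(192.213−126.172) × (142.452−126.172) + 51 = 49/66.041 × 16.280 + 51 ≈ 63.08 → 63.
O₃: 0.0930 lies in 0.0820–0.0957, so I_lo=101, I_hi=150, C_lo=0.0820, C_hi=0.0957.
(150−101)/(0.0957−0.0820) × (0.0930−0.0820) + 101 = 49/0.0137 × 0.0110 + 101 ≈ 140.34 → 140.
NO₂: 869.5 lies in 744.8–930.4, so I_lo=101, I_hi=150, C_lo=744.8, C_hi=930.4.
(150−101)/(930.4−744.8) × (869.5−744.8) + 101 = 49/185.6 × 124.7 + 101 ≈ 133.92 → 134.
Sub-indices: PM10→176, PM2.5→63, O₃→140, NO₂→134. Overall AQI = max = 176; dominant pollutant is PM10.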